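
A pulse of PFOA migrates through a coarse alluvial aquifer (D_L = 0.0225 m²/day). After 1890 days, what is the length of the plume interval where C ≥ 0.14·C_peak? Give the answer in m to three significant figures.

36.6 m

The plume is Gaussian with σ = √(2Dt) = √(2 × 0.0225 × 1890) = 9.222 m.
C/C_peak = exp(−Δx²/(2σ²)) = 0.14 ⇒ Δx = σ·√(−2 ln 0.14) = 9.222 × 1.983 = 18.29 m.
Width = 2Δx = 36.6 m.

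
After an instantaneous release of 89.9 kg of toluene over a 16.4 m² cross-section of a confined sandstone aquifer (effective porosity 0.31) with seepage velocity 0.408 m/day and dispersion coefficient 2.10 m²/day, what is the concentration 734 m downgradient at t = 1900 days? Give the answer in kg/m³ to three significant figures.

0.0710 kg/m³

For an instantaneous plane source, C(x,t) = M/(n_e·A·√(4πDt)) · exp(−(x−vt)²/(4Dt)), with n_e·A the pore (flow) area.
Plume center vt = 0.408 × 1900 = 775.2 m, so the well at 734 m is 41.2 m upgradient of the peak.
√(4πDt) = 223.9 m, giving peak height M/(n_e·A·√(4πDt)) = 89.9/(0.31 × 16.4 × 223.9) = 0.07898 kg/m³.
(x−vt)²/(4Dt) = (-41.2)²/(4 × 2.10 × 1900) = 0.1064; exp(−0.1064) = 0.8991.
C = 0.07898 × 0.8991 = 0.0710 kg/m³.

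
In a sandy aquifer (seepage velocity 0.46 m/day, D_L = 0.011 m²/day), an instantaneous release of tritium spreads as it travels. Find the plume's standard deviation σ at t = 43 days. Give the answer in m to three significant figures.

Dispersive spreading gives a Gaussian with σ² = 2Dt; advection only shifts the center.
σ = √(2 × 0.011 × 43) = 0.973 m.

0.973 m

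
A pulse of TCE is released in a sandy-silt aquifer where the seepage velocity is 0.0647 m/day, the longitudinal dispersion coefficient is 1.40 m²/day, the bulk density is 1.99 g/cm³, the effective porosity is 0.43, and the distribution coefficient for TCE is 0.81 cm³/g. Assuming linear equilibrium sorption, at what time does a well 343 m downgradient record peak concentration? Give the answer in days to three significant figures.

Retardation factor R = 1 + ρ_b·K_d/n = 1 + 1.99 × 0.81/0.43 = 4.749.
Sorption retards both mechanisms: v_R = v/R = 0.01362 m/day, D_R = D/R = 0.2948 m²/day.
Peak time from v_R²t² + 2D_R t − x² = 0: t = (√(D_R² + v_R²x²) − D_R)/v_R².
√(D_R² + v_R²x²) = √(0.2948² + 0.01362² × 343²) = 4.681; v_R² = 0.0001855.
t = (4.681 − 0.2948)/0.0001855 = 23600 days.

23600 days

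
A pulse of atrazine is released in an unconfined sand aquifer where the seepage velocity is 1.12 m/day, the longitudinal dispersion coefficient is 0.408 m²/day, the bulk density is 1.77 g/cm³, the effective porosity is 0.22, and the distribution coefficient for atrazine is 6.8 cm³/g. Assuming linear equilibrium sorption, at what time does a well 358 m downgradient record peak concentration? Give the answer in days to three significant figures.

Retardation factor R = 1 + ρ_b·K_d/n = 1 + 1.77 × 6.8/0.22 = 55.71.
Sorption retards both mechanisms: v_R = v/R = 0.02010 m/day, D_R = D/R = 0.007324 m²/day.
Peak time from v_R²t² + 2D_R t − x² = 0: t = (√(D_R² + v_R²x²) − D_R)/v_R².
√(D_R² + v_R²x²) = √(0.007324² + 0.02010² × 358²) = 7.196; v_R² = 0.0004040.
t = (7.196 − 0.007324)/0.0004040 = 17800 days.

17800 days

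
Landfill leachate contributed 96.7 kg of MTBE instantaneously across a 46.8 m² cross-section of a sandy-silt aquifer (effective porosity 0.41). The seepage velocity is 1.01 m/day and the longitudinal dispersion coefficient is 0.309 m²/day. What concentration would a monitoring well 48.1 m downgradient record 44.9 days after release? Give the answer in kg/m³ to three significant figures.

For an instantaneous plane source, C(x,t) = M/(n_e·A·√(4πDt)) · exp(−(x−vt)²/(4Dt)), with n_e·A the pore (flow) area.
Plume center vt = 1.01 × 44.9 = 45.349 m, so the well at 48.1 m is 2.751 m downgradient of the peak.
√(4πDt) = 13.20 m, giving peak height M/(n_e·A·√(4πDt)) = 96.7/(0.41 × 46.8 × 13.20) = 0.3818 kg/m³.
(x−vt)²/(4Dt) = (2.751)²/(4 × 0.309 × 44.9) = 0.1364; exp(−0.1364) = 0.8725.
C = 0.3818 × 0.8725 = 0.333 kg/m³.

0.333 kg/m³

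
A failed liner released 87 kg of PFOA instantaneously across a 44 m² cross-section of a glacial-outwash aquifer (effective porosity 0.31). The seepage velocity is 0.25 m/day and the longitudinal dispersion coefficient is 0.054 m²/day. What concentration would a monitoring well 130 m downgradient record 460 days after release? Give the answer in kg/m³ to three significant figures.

0.0375 kg/m³

For an instantaneous plane source, C(x,t) = M/(n_e·A·√(4πDt)) · exp(−(x−vt)²/(4Dt)), with n_e·A the pore (flow) area.
Plume center vt = 0.25 × 460 = 115 m, so the well at 130 m is 15 m downgradient of the peak.
√(4πDt) = 17.67 m, giving peak height M/(n_e·A·√(4πDt)) = 87/(0.31 × 44 × 17.67) = 0.3610 kg/m³.
(x−vt)²/(4Dt) = (15)²/(4 × 0.054 × 460) = 2.264; exp(−2.264) = 0.1039.
C = 0.3610 × 0.1039 = 0.0375 kg/m³.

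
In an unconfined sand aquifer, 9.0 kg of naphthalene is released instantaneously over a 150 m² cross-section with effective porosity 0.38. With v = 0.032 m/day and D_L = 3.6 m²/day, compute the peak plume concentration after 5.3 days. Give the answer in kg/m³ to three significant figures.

0.0102 kg/m³

The peak of an instantaneous 1D plume sits at x = vt; there the Gaussian factor is 1 and C_max = M/(n_e·A·√(4πDt)), where n_e·A is the pore area the mass is dissolved in.
√(4πDt) = √(4π × 3.6 × 5.3) = 15.48 m, so C_max = 9.0/(0.38 × 150 × 15.48) = 0.0102 kg/m³.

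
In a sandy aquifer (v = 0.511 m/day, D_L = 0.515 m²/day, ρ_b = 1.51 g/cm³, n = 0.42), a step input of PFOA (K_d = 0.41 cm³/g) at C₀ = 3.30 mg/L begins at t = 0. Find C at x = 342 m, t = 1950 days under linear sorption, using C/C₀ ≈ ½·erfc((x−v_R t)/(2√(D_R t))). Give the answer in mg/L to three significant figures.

Retardation factor R = 1 + ρ_b·K_d/n = 1 + 1.51 × 0.41/0.42 = 2.474.
Sorption retards both mechanisms: v_R = v/R = 0.2065 m/day, D_R = D/R = 0.2082 m²/day.
v_R·t = 0.2065 × 1950 = 402.675 m; 2√(D_R t) = 40.30 m; argument = (342 − 402.675)/40.30 = -1.506.
C = C₀ × ½·erfc(-1.506) = 3.30 × 0.9834 = 3.25 mg/L.

3.25 mg/L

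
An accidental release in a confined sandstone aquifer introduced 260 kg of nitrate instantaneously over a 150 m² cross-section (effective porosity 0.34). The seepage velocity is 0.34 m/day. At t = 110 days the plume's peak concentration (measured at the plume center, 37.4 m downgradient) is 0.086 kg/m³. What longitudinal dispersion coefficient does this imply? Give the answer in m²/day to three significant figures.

At the plume center C_max = M/(n_e·A·√(4πDt)), so D = M²/(4πt·(n_e·A·C_max)²).
n_e·A·C_max = 0.34 × 150 × 0.086 = 4.386 kg/m.
D = 260²/(4π × 110 × 4.386²) = 2.54 m²/day.

2.54 m²/day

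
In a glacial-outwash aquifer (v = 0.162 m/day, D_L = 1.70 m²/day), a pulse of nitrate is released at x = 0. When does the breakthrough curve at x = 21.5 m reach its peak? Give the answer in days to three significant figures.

82.9 days

For the 1D instantaneous-source solution, setting ∂C/∂t = 0 at fixed x gives v²t² + 2Dt − x² = 0, so t = (√(D² + v²x²) − D)/v².
√(D² + v²x²) = √(1.70² + 0.162² × 21.5²) = 3.876; v² = 0.026244.
t = (3.876 − 1.70)/0.026244 = 82.9 days (vs. the pure-advection estimate x/v = 133 d).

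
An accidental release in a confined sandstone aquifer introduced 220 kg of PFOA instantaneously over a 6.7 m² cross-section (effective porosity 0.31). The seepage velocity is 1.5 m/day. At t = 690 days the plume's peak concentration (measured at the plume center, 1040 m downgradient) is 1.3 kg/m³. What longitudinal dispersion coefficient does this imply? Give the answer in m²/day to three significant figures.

0.766 m²/day

At the plume center C_max = M/(n_e·A·√(4πDt)), so D = M²/(4πt·(n_e·A·C_max)²).
n_e·A·C_max = 0.31 × 6.7 × 1.3 = 2.700 kg/m.
D = 220²/(4π × 690 × 2.700²) = 0.766 m²/day.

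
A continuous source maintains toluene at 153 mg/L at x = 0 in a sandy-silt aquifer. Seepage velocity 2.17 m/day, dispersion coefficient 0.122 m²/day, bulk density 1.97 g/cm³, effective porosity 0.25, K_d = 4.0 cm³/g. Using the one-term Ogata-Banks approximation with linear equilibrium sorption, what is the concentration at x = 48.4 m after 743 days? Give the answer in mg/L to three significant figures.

Retardation factor R = 1 + ρ_b·K_d/n = 1 + 1.97 × 4.0/0.25 = 32.52.
Sorption retards both mechanisms: v_R = v/R = 0.06673 m/day, D_R = D/R = 0.003752 m²/day.
v_R·t = 0.06673 × 743 = 49.58039 m; 2√(D_R t) = 3.339 m; argument = (48.4 − 49.58039)/3.339 = -0.3535.
C = C₀ × ½·erfc(-0.3535) = 153 × 0.6914 = 106 mg/L.

106 mg/L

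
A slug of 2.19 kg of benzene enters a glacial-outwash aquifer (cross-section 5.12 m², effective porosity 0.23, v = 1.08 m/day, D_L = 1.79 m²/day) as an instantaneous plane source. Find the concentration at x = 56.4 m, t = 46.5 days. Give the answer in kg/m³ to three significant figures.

For an instantaneous plane source, C(x,t) = M/(n_e·A·√(4πDt)) · exp(−(x−vt)²/(4Dt)), with n_e·A the pore (flow) area.
Plume center vt = 1.08 × 46.5 = 50.22 m, so the well at 56.4 m is 6.18 m downgradient of the peak.
√(4πDt) = 32.34 m, giving peak height M/(n_e·A·√(4πDt)) = 2.19/(0.23 × 5.12 × 32.34) = 0.05751 kg/m³.
(x−vt)²/(4Dt) = (6.18)²/(4 × 1.79 × 46.5) = 0.1147; exp(−0.1147) = 0.8916.
C = 0.05751 × 0.8916 = 0.0513 kg/m³.

0.0513 kg/m³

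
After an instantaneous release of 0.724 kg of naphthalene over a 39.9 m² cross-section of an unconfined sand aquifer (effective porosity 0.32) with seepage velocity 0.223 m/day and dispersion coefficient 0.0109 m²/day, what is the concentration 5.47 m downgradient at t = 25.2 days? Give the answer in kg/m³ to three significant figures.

For an instantaneous plane source, C(x,t) = M/(n_e·A·√(4πDt)) · exp(−(x−vt)²/(4Dt)), with n_e·A the pore (flow) area.
Plume center vt = 0.223 × 25.2 = 5.6196 m, so the well at 5.47 m is 0.1496 m upgradient of the peak.
√(4πDt) = 1.858 m, giving peak height M/(n_e·A·√(4πDt)) = 0.724/(0.32 × 39.9 × 1.858) = 0.03052 kg/m³.
(x−vt)²/(4Dt) = (-0.1496)²/(4 × 0.0109 × 25.2) = 0.02037; exp(−0.02037) = 0.9798.
C = 0.03052 × 0.9798 = 0.0299 kg/m³.

0.0299 kg/m³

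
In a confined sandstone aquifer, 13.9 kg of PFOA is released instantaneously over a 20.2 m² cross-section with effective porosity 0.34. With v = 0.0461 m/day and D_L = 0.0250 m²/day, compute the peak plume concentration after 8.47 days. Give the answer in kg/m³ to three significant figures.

The peak of an instantaneous 1D plume sits at x = vt; there the Gaussian factor is 1 and C_max = M/(n_e·A·√(4πDt)), where n_e·A is the pore area the mass is dissolved in.
√(4πDt) = √(4π × 0.0250 × 8.47) = 1.631 m, so C_max = 13.9/(0.34 × 20.2 × 1.631) = 1.24 kg/m³.

1.24 kg/m³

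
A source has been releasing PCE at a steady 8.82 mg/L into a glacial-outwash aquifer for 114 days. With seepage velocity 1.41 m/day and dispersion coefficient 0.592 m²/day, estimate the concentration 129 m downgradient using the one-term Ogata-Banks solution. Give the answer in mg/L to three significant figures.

For a continuous step input, C/C₀ ≈ ½·erfc((x−vt)/(2√(Dt))).
vt = 1.41 × 114 = 160.74 m and 2√(Dt) = 2√(0.592 × 114) = 16.43 m.
Argument (x−vt)/(2√(Dt)) = (129 − 160.74)/16.43 = -1.932; ½·erfc(-1.932) = 0.9969.
C = 8.82 × 0.9969 = 8.79 mg/L.

8.79 mg/L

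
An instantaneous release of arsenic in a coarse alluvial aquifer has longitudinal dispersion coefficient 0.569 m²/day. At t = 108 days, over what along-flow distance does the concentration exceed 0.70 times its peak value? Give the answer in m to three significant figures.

The plume is Gaussian with σ = √(2Dt) = √(2 × 0.569 × 108) = 11.09 m.
C/C_peak = exp(−Δx²/(2σ²)) = 0.70 ⇒ Δx = σ·√(−2 ln 0.70) = 11.09 × 0.8446 = 9.367 m.
Width = 2Δx = 18.7 m.

18.7 m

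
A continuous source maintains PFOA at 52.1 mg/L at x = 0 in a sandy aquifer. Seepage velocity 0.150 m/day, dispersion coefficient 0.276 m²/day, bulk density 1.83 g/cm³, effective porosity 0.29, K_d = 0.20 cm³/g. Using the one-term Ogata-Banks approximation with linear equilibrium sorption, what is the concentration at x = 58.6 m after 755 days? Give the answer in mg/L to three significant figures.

Retardation factor R = 1 + ρ_b·K_d/n = 1 + 1.83 × 0.20/0.29 = 2.262.
Sorption retards both mechanisms: v_R = v/R = 0.06631 m/day, D_R = D/R = 0.1220 m²/day.
v_R·t = 0.06631 × 755 = 50.06405 m; 2√(D_R t) = 19.19 m; argument = (58.6 − 50.06405)/19.19 = 0.4448.
C = C₀ × ½·erfc(0.4448) = 52.1 × 0.2647 = 13.8 mg/L.

13.8 mg/L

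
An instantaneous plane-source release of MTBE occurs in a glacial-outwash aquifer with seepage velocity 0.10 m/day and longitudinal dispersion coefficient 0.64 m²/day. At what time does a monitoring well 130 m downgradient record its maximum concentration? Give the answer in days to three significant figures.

1240 days

For the 1D instantaneous-source solution, setting ∂C/∂t = 0 at fixed x gives v²t² + 2Dt − x² = 0, so t = (√(D² + v²x²) − D)/v².
√(D² + v²x²) = √(0.64² + 0.10² × 130²) = 13.02; v² = 0.01.
t = (13.02 − 0.64)/0.01 = 1240 days (vs. the pure-advection estimate x/v = 1300 d).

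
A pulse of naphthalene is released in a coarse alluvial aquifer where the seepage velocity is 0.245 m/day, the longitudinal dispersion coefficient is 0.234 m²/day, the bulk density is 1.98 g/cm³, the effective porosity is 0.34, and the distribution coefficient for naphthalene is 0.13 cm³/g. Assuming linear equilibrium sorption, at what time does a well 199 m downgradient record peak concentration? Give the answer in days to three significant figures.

Retardation factor R = 1 + ρ_b·K_d/n = 1 + 1.98 × 0.13/0.34 = 1.757.
Sorption retards both mechanisms: v_R = v/R = 0.1394 m/day, D_R = D/R = 0.1332 m²/day.
Peak time from v_R²t² + 2D_R t − x² = 0: t = (√(D_R² + v_R²x²) − D_R)/v_R².
√(D_R² + v_R²x²) = √(0.1332² + 0.1394² × 199²) = 27.74; v_R² = 0.01943.
t = (27.74 − 0.1332)/0.01943 = 1420 days.

1420 days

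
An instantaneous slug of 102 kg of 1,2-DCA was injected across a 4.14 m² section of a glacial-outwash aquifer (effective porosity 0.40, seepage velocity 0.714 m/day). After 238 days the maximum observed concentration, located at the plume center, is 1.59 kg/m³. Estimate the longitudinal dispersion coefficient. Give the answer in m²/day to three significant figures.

At the plume center C_max = M/(n_e·A·√(4πDt)), so D = M²/(4πt·(n_e·A·C_max)²).
n_e·A·C_max = 0.40 × 4.14 × 1.59 = 2.633 kg/m.
D = 102²/(4π × 238 × 2.633²) = 0.502 m²/day.

0.502 m²/day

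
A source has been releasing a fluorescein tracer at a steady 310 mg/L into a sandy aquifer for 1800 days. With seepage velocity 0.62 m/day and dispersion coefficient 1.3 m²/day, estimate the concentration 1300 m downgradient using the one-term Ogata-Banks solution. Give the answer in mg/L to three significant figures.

1.11 mg/L

For a continuous step input, C/C₀ ≈ ½·erfc((x−vt)/(2√(Dt))).
vt = 0.62 × 1800 = 1116 m and 2√(Dt) = 2√(1.3 × 1800) = 96.75 m.
Argument (x−vt)/(2√(Dt)) = (1300 − 1116)/96.75 = 1.902; ½·erfc(1.902) = 0.003574.
C = 310 × 0.003574 = 1.11 mg/L.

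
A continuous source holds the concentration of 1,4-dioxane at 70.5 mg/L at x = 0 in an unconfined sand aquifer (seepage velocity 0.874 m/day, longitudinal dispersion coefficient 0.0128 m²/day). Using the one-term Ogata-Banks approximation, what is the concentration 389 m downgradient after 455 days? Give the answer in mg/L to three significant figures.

For a continuous step input, C/C₀ ≈ ½·erfc((x−vt)/(2√(Dt))).
vt = 0.874 × 455 = 397.67 m and 2√(Dt) = 2√(0.0128 × 455) = 4.827 m.
Argument (x−vt)/(2√(Dt)) = (389 − 397.67)/4.827 = -1.796; ½·erfc(-1.796) = 0.9945.
C = 70.5 × 0.9945 = 70.1 mg/L.

70.1 mg/L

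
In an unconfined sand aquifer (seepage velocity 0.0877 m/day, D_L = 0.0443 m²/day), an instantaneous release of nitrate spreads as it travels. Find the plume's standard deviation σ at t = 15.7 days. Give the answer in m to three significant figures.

1.18 m

Dispersive spreading gives a Gaussian with σ² = 2Dt; advection only shifts the center.
σ = √(2 × 0.0443 × 15.7) = 1.18 m.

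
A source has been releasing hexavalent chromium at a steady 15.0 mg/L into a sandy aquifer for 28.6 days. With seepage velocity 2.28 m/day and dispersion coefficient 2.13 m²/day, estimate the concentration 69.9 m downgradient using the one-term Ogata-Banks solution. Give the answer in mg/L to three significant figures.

For a continuous step input, C/C₀ ≈ ½·erfc((x−vt)/(2√(Dt))).
vt = 2.28 × 28.6 = 65.208 m and 2√(Dt) = 2√(2.13 × 28.6) = 15.61 m.
Argument (x−vt)/(2√(Dt)) = (69.9 − 65.208)/15.61 = 0.3006; ½·erfc(0.3006) = 0.3354.
C = 15.0 × 0.3354 = 5.03 mg/L.

5.03 mg/L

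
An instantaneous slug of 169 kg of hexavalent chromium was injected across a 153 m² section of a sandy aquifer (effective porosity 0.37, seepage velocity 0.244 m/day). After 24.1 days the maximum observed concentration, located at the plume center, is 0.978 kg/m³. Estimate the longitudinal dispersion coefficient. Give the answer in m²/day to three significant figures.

At the plume center C_max = M/(n_e·A·√(4πDt)), so D = M²/(4πt·(n_e·A·C_max)²).
n_e·A·C_max = 0.37 × 153 × 0.978 = 55.36 kg/m.
D = 169²/(4π × 24.1 × 55.36²) = 0.0308 m²/day.

0.0308 m²/day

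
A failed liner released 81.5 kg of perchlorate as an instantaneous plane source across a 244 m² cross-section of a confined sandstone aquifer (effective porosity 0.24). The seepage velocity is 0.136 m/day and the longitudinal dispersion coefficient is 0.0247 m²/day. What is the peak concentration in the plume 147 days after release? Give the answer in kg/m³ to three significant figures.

The peak of an instantaneous 1D plume sits at x = vt; there the Gaussian factor is 1 and C_max = M/(n_e·A·√(4πDt)), where n_e·A is the pore area the mass is dissolved in.
√(4πDt) = √(4π × 0.0247 × 147) = 6.755 m, so C_max = 81.5/(0.24 × 244 × 6.755) = 0.206 kg/m³.

0.206 kg/m³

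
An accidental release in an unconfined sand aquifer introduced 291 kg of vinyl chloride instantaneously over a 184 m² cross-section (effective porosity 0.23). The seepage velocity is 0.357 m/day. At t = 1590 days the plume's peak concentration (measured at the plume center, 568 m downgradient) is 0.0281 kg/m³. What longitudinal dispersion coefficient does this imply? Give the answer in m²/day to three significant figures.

At the plume center C_max = M/(n_e·A·√(4πDt)), so D = M²/(4πt·(n_e·A·C_max)²).
n_e·A·C_max = 0.23 × 184 × 0.0281 = 1.189 kg/m.
D = 291²/(4π × 1590 × 1.189²) = 3.00 m²/day.

3.00 m²/day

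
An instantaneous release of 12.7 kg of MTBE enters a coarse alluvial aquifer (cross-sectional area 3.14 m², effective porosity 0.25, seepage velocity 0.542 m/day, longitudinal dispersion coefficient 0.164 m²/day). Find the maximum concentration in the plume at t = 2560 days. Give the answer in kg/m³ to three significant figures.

The peak of an instantaneous 1D plume sits at x = vt; there the Gaussian factor is 1 and C_max = M/(n_e·A·√(4πDt)), where n_e·A is the pore area the mass is dissolved in.
√(4πDt) = √(4π × 0.164 × 2560) = 72.64 m, so C_max = 12.7/(0.25 × 3.14 × 72.64) = 0.223 kg/m³.

0.223 kg/m³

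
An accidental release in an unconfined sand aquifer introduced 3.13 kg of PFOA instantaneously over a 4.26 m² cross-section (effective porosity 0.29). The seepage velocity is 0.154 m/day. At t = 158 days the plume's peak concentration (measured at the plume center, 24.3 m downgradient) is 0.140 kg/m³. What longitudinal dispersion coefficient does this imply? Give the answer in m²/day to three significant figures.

0.165 m²/day

At the plume center C_max = M/(n_e·A·√(4πDt)), so D = M²/(4πt·(n_e·A·C_max)²).
n_e·A·C_max = 0.29 × 4.26 × 0.140 = 0.1730 kg/m.
D = 3.13²/(4π × 158 × 0.1730²) = 0.165 m²/day.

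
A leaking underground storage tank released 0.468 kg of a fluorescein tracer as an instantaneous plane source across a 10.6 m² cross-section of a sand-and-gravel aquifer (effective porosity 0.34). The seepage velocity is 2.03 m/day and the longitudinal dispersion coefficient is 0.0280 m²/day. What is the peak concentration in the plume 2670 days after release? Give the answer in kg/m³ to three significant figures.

The peak of an instantaneous 1D plume sits at x = vt; there the Gaussian factor is 1 and C_max = M/(n_e·A·√(4πDt)), where n_e·A is the pore area the mass is dissolved in.
√(4πDt) = √(4π × 0.0280 × 2670) = 30.65 m, so C_max = 0.468/(0.34 × 10.6 × 30.65) = 0.00424 kg/m³.

0.00424 kg/m³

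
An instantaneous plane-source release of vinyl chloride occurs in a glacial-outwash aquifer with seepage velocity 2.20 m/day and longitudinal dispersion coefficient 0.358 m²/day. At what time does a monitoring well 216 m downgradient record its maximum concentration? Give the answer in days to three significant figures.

98.1 days

For the 1D instantaneous-source solution, setting ∂C/∂t = 0 at fixed x gives v²t² + 2Dt − x² = 0, so t = (√(D² + v²x²) − D)/v².
√(D² + v²x²) = √(0.358² + 2.20² × 216²) = 475.2; v² = 4.84.
t = (475.2 − 0.358)/4.84 = 98.1 days (vs. the pure-advection estimate x/v = 98.2 d).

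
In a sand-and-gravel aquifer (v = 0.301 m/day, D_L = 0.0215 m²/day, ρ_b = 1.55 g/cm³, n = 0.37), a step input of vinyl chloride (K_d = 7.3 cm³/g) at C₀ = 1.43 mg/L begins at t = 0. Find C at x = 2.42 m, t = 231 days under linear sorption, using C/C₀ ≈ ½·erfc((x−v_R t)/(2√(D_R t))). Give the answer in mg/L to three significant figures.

0.498 mg/L

Retardation factor R = 1 + ρ_b·K_d/n = 1 + 1.55 × 7.3/0.37 = 31.58.
Sorption retards both mechanisms: v_R = v/R = 0.009531 m/day, D_R = D/R = 0.0006808 m²/day.
v_R·t = 0.009531 × 231 = 2.201661 m; 2√(D_R t) = 0.7931 m; argument = (2.42 − 2.201661)/0.7931 = 0.2753.
C = C₀ × ½·erfc(0.2753) = 1.43 × 0.3485 = 0.498 mg/L.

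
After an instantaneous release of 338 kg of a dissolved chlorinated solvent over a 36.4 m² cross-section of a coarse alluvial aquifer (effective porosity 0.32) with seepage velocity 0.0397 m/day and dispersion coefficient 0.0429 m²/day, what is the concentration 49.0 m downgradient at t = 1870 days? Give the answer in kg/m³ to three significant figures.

0.126 kg/m³

For an instantaneous plane source, C(x,t) = M/(n_e·A·√(4πDt)) · exp(−(x−vt)²/(4Dt)), with n_e·A the pore (flow) area.
Plume center vt = 0.0397 × 1870 = 74.239 m, so the well at 49.0 m is 25.239 m upgradient of the peak.
√(4πDt) = 31.75 m, giving peak height M/(n_e·A·√(4πDt)) = 338/(0.32 × 36.4 × 31.75) = 0.9139 kg/m³.
(x−vt)²/(4Dt) = (-25.239)²/(4 × 0.0429 × 1870) = 1.985; exp(−1.985) = 0.1374.
C = 0.9139 × 0.1374 = 0.126 kg/m³.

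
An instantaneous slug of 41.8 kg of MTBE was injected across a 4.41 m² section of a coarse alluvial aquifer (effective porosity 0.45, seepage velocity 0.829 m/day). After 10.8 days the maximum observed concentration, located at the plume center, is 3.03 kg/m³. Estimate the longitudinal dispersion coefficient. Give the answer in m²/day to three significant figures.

0.356 m²/day

At the plume center C_max = M/(n_e·A·√(4πDt)), so D = M²/(4πt·(n_e·A·C_max)²).
n_e·A·C_max = 0.45 × 4.41 × 3.03 = 6.013 kg/m.
D = 41.8²/(4π × 10.8 × 6.013²) = 0.356 m²/day.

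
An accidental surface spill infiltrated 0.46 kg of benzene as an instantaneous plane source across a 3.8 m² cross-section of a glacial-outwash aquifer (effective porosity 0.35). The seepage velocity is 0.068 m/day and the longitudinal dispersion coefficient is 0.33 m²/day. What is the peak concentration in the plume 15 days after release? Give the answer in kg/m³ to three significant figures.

0.0439 kg/m³

The peak of an instantaneous 1D plume sits at x = vt; there the Gaussian factor is 1 and C_max = M/(n_e·A·√(4πDt)), where n_e·A is the pore area the mass is dissolved in.
√(4πDt) = √(4π × 0.33 × 15) = 7.887 m, so C_max = 0.46/(0.35 × 3.8 × 7.887) = 0.0439 kg/m³.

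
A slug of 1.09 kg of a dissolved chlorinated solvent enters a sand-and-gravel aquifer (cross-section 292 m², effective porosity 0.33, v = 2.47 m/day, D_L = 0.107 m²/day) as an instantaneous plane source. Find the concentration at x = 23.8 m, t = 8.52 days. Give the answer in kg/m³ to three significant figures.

For an instantaneous plane source, C(x,t) = M/(n_e·A·√(4πDt)) · exp(−(x−vt)²/(4Dt)), with n_e·A the pore (flow) area.
Plume center vt = 2.47 × 8.52 = 21.0444 m, so the well at 23.8 m is 2.7556 m downgradient of the peak.
√(4πDt) = 3.385 m, giving peak height M/(n_e·A·√(4πDt)) = 1.09/(0.33 × 292 × 3.385) = 0.003342 kg/m³.
(x−vt)²/(4Dt) = (2.7556)²/(4 × 0.107 × 8.52) = 2.082; exp(−2.082) = 0.1247.
C = 0.003342 × 0.1247 = 0.000417 kg/m³.

0.000417 kg/m³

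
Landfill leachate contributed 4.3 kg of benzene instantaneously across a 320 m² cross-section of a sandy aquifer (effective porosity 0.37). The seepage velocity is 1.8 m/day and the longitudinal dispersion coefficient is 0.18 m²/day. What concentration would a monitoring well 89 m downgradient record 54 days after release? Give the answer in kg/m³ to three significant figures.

0.000583 kg/m³

For an instantaneous plane source, C(x,t) = M/(n_e·A·√(4πDt)) · exp(−(x−vt)²/(4Dt)), with n_e·A the pore (flow) area.
Plume center vt = 1.8 × 54 = 97.2 m, so the well at 89 m is 8.2 m upgradient of the peak.
√(4πDt) = 11.05 m, giving peak height M/(n_e·A·√(4πDt)) = 4.3/(0.37 × 320 × 11.05) = 0.003287 kg/m³.
(x−vt)²/(4Dt) = (-8.2)²/(4 × 0.18 × 54) = 1.729; exp(−1.729) = 0.1775.
C = 0.003287 × 0.1775 = 0.000583 kg/m³.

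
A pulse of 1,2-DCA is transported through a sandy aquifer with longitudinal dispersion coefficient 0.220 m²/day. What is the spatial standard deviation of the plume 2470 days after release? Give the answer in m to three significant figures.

33.0 m

Dispersive spreading gives a Gaussian with σ² = 2Dt; advection only shifts the center.
σ = √(2 × 0.220 × 2470) = 33.0 m.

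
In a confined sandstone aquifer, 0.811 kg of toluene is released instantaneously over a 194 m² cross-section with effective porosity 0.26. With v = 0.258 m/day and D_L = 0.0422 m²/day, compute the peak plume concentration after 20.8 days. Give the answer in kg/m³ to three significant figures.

The peak of an instantaneous 1D plume sits at x = vt; there the Gaussian factor is 1 and C_max = M/(n_e·A·√(4πDt)), where n_e·A is the pore area the mass is dissolved in.
√(4πDt) = √(4π × 0.0422 × 20.8) = 3.321 m, so C_max = 0.811/(0.26 × 194 × 3.321) = 0.00484 kg/m³.

0.00484 kg/m³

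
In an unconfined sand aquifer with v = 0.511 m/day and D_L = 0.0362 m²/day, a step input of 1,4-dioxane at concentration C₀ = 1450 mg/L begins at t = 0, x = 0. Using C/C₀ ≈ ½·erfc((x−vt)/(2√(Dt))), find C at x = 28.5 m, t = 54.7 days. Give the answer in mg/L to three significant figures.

For a continuous step input, C/C₀ ≈ ½·erfc((x−vt)/(2√(Dt))).
vt = 0.511 × 54.7 = 27.9517 m and 2√(Dt) = 2√(0.0362 × 54.7) = 2.814 m.
Argument (x−vt)/(2√(Dt)) = (28.5 − 27.9517)/2.814 = 0.1948; ½·erfc(0.1948) = 0.3915.
C = 1450 × 0.3915 = 568 mg/L.

568 mg/L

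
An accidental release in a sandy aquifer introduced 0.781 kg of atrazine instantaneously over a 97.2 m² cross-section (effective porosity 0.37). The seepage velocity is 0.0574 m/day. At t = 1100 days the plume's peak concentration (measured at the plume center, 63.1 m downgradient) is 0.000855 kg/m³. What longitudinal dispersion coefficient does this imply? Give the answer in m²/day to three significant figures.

At the plume center C_max = M/(n_e·A·√(4πDt)), so D = M²/(4πt·(n_e·A·C_max)²).
n_e·A·C_max = 0.37 × 97.2 × 0.000855 = 0.03075 kg/m.
D = 0.781²/(4π × 1100 × 0.03075²) = 0.0467 m²/day.

0.0467 m²/day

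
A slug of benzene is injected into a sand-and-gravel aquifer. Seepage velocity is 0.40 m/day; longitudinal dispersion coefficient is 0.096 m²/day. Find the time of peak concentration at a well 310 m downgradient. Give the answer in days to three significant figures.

774 days

For the 1D instantaneous-source solution, setting ∂C/∂t = 0 at fixed x gives v²t² + 2Dt − x² = 0, so t = (√(D² + v²x²) − D)/v².
√(D² + v²x²) = √(0.096² + 0.40² × 310²) = 124.0; v² = 0.16.
t = (124.0 − 0.096)/0.16 = 774 days (vs. the pure-advection estimate x/v = 775 d).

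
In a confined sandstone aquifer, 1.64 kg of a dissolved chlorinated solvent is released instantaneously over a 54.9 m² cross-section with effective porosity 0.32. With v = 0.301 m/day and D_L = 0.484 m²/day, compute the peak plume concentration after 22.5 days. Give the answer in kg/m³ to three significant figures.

0.00798 kg/m³

The peak of an instantaneous 1D plume sits at x = vt; there the Gaussian factor is 1 and C_max = M/(n_e·A·√(4πDt)), where n_e·A is the pore area the mass is dissolved in.
√(4πDt) = √(4π × 0.484 × 22.5) = 11.70 m, so C_max = 1.64/(0.32 × 54.9 × 11.70) = 0.00798 kg/m³.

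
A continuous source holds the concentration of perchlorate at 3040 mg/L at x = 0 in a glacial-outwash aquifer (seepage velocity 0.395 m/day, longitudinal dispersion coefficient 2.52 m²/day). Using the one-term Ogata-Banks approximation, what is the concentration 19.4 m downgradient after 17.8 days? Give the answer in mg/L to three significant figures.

For a continuous step input, C/C₀ ≈ ½·erfc((x−vt)/(2√(Dt))).
vt = 0.395 × 17.8 = 7.031 m and 2√(Dt) = 2√(2.52 × 17.8) = 13.39 m.
Argument (x−vt)/(2√(Dt)) = (19.4 − 7.031)/13.39 = 0.9237; ½·erfc(0.9237) = 0.09572.
C = 3040 × 0.09572 = 291 mg/L.

291 mg/L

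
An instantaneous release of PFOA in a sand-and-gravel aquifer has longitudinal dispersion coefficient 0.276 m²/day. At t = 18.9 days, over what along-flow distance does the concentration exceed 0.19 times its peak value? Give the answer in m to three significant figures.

11.8 m

The plume is Gaussian with σ = √(2Dt) = √(2 × 0.276 × 18.9) = 3.230 m.
C/C_peak = exp(−Δx²/(2σ²)) = 0.19 ⇒ Δx = σ·√(−2 ln 0.19) = 3.230 × 1.822 = 5.885 m.
Width = 2Δx = 11.8 m.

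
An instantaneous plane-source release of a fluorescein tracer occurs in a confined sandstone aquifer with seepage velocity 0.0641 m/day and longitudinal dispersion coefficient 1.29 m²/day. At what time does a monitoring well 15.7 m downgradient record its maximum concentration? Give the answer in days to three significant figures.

For the 1D instantaneous-source solution, setting ∂C/∂t = 0 at fixed x gives v²t² + 2Dt − x² = 0, so t = (√(D² + v²x²) − D)/v².
√(D² + v²x²) = √(1.29² + 0.0641² × 15.7²) = 1.636; v² = 0.00410881.
t = (1.636 − 1.29)/0.00410881 = 84.2 days (vs. the pure-advection estimate x/v = 245 d).

84.2 days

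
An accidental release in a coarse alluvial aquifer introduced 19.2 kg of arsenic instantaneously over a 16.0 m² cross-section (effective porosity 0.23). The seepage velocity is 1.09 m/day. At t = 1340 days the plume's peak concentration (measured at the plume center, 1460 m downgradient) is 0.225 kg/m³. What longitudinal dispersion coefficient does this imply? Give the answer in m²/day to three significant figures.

0.0319 m²/day

At the plume center C_max = M/(n_e·A·√(4πDt)), so D = M²/(4πt·(n_e·A·C_max)²).
n_e·A·C_max = 0.23 × 16.0 × 0.225 = 0.8280 kg/m.
D = 19.2²/(4π × 1340 × 0.8280²) = 0.0319 m²/day.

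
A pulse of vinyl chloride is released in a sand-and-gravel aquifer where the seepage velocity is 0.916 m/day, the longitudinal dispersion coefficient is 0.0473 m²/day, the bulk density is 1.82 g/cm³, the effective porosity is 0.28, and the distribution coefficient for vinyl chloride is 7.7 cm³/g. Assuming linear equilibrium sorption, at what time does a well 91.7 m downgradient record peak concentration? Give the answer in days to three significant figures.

Retardation factor R = 1 + ρ_b·K_d/n = 1 + 1.82 × 7.7/0.28 = 51.05.
Sorption retards both mechanisms: v_R = v/R = 0.01794 m/day, D_R = D/R = 0.0009265 m²/day.
Peak time from v_R²t² + 2D_R t − x² = 0: t = (√(D_R² + v_R²x²) − D_R)/v_R².
√(D_R² + v_R²x²) = √(0.0009265² + 0.01794² × 91.7²) = 1.645; v_R² = 0.0003218.
t = (1.645 − 0.0009265)/0.0003218 = 5110 days.

5110 days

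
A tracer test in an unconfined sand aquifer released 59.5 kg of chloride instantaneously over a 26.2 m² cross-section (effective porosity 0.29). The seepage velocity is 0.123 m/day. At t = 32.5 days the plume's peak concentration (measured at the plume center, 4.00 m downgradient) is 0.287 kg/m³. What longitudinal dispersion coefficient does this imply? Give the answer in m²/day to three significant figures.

1.82 m²/day

At the plume center C_max = M/(n_e·A·√(4πDt)), so D = M²/(4πt·(n_e·A·C_max)²).
n_e·A·C_max = 0.29 × 26.2 × 0.287 = 2.181 kg/m.
D = 59.5²/(4π × 32.5 × 2.181²) = 1.82 m²/day.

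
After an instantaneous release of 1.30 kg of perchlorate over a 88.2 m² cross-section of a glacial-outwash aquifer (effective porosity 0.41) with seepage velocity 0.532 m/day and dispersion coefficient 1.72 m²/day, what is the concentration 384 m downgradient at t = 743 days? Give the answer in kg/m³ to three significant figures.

0.000277 kg/m³

For an instantaneous plane source, C(x,t) = M/(n_e·A·√(4πDt)) · exp(−(x−vt)²/(4Dt)), with n_e·A the pore (flow) area.
Plume center vt = 0.532 × 743 = 395.276 m, so the well at 384 m is 11.276 m upgradient of the peak.
√(4πDt) = 126.7 m, giving peak height M/(n_e·A·√(4πDt)) = 1.30/(0.41 × 88.2 × 126.7) = 0.0002837 kg/m³.
(x−vt)²/(4Dt) = (-11.276)²/(4 × 1.72 × 743) = 0.02487; exp(−0.02487) = 0.9754.
C = 0.0002837 × 0.9754 = 0.000277 kg/m³.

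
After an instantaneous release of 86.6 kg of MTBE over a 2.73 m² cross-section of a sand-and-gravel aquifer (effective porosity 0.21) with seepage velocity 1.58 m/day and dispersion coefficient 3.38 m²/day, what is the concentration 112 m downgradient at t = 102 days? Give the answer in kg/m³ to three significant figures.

For an instantaneous plane source, C(x,t) = M/(n_e·A·√(4πDt)) · exp(−(x−vt)²/(4Dt)), with n_e·A the pore (flow) area.
Plume center vt = 1.58 × 102 = 161.16 m, so the well at 112 m is 49.16 m upgradient of the peak.
√(4πDt) = 65.82 m, giving peak height M/(n_e·A·√(4πDt)) = 86.6/(0.21 × 2.73 × 65.82) = 2.295 kg/m³.
(x−vt)²/(4Dt) = (-49.16)²/(4 × 3.38 × 102) = 1.752; exp(−1.752) = 0.1734.
C = 2.295 × 0.1734 = 0.398 kg/m³.

0.398 kg/m³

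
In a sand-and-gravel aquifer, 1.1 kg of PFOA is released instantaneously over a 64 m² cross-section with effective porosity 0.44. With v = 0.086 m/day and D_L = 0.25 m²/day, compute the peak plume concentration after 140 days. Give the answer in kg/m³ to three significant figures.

The peak of an instantaneous 1D plume sits at x = vt; there the Gaussian factor is 1 and C_max = M/(n_e·A·√(4πDt)), where n_e·A is the pore area the mass is dissolved in.
√(4πDt) = √(4π × 0.25 × 140) = 20.97 m, so C_max = 1.1/(0.44 × 64 × 20.97) = 0.00186 kg/m³.

0.00186 kg/m³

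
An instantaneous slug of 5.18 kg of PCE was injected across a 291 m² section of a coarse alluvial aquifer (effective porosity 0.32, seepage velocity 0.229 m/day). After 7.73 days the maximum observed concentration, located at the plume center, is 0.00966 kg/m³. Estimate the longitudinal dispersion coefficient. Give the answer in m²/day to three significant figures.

At the plume center C_max = M/(n_e·A·√(4πDt)), so D = M²/(4πt·(n_e·A·C_max)²).
n_e·A·C_max = 0.32 × 291 × 0.00966 = 0.8995 kg/m.
D = 5.18²/(4π × 7.73 × 0.8995²) = 0.341 m²/day.

0.341 m²/day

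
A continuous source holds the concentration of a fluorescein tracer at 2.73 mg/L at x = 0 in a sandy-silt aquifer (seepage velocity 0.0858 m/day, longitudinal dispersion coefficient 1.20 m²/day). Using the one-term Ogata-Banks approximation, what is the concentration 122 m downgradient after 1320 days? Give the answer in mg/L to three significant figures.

1.20 mg/L

For a continuous step input, C/C₀ ≈ ½·erfc((x−vt)/(2√(Dt))).
vt = 0.0858 × 1320 = 113.256 m and 2√(Dt) = 2√(1.20 × 1320) = 79.60 m.
Argument (x−vt)/(2√(Dt)) = (122 − 113.256)/79.60 = 0.1098; ½·erfc(0.1098) = 0.4383.
C = 2.73 × 0.4383 = 1.20 mg/L.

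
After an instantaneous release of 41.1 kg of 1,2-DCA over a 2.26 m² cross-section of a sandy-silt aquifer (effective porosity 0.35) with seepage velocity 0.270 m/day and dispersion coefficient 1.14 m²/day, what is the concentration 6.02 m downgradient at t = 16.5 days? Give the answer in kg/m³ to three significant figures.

3.27 kg/m³

For an instantaneous plane source, C(x,t) = M/(n_e·A·√(4πDt)) · exp(−(x−vt)²/(4Dt)), with n_e·A the pore (flow) area.
Plume center vt = 0.270 × 16.5 = 4.455 m, so the well at 6.02 m is 1.565 m downgradient of the peak.
√(4πDt) = 15.37 m, giving peak height M/(n_e·A·√(4πDt)) = 41.1/(0.35 × 2.26 × 15.37) = 3.381 kg/m³.
(x−vt)²/(4Dt) = (1.565)²/(4 × 1.14 × 16.5) = 0.03255; exp(−0.03255) = 0.9680.
C = 3.381 × 0.9680 = 3.27 kg/m³.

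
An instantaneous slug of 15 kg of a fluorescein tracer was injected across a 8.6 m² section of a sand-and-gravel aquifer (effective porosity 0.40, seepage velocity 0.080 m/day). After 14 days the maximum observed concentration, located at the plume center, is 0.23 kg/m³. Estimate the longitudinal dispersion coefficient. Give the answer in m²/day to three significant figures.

At the plume center C_max = M/(n_e·A·√(4πDt)), so D = M²/(4πt·(n_e·A·C_max)²).
n_e·A·C_max = 0.40 × 8.6 × 0.23 = 0.7912 kg/m.
D = 15²/(4π × 14 × 0.7912²) = 2.04 m²/day.

2.04 m²/day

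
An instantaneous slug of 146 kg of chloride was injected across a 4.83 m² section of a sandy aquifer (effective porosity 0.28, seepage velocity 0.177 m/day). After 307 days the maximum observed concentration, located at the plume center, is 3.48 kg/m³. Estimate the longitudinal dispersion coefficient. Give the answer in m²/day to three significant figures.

0.249 m²/day

At the plume center C_max = M/(n_e·A·√(4πDt)), so D = M²/(4πt·(n_e·A·C_max)²).
n_e·A·C_max = 0.28 × 4.83 × 3.48 = 4.706 kg/m.
D = 146²/(4π × 307 × 4.706²) = 0.249 m²/day.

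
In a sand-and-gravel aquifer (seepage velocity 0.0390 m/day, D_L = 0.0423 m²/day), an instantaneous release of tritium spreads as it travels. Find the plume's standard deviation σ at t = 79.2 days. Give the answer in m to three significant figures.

Dispersive spreading gives a Gaussian with σ² = 2Dt; advection only shifts the center.
σ = √(2 × 0.0423 × 79.2) = 2.59 m.

2.59 m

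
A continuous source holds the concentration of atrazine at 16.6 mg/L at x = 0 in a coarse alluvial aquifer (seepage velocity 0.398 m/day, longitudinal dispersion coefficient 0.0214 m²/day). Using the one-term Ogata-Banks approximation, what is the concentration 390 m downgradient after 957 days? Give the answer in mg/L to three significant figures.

For a continuous step input, C/C₀ ≈ ½·erfc((x−vt)/(2√(Dt))).
vt = 0.398 × 957 = 380.886 m and 2√(Dt) = 2√(0.0214 × 957) = 9.051 m.
Argument (x−vt)/(2√(Dt)) = (390 − 380.886)/9.051 = 1.007; ½·erfc(1.007) = 0.07721.
C = 16.6 × 0.07721 = 1.28 mg/L.

1.28 mg/L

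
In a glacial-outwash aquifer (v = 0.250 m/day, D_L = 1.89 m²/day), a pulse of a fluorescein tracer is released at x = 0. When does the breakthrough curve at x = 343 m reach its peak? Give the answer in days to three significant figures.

For the 1D instantaneous-source solution, setting ∂C/∂t = 0 at fixed x gives v²t² + 2Dt − x² = 0, so t = (√(D² + v²x²) − D)/v².
√(D² + v²x²) = √(1.89² + 0.250² × 343²) = 85.77; v² = 0.0625.
t = (85.77 − 1.89)/0.0625 = 1340 days (vs. the pure-advection estimate x/v = 1370 d).

1340 days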